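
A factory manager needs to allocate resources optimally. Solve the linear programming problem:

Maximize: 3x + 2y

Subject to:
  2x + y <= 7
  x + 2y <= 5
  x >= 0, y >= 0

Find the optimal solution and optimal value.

Feasible vertices: (0, 0), (0, 5/2), (3, 1), (7/2, 0)
Objective 3x + 2y at each:
  (0, 0): 0
  (0, 5/2): 5
  (3, 1): 11
  (7/2, 0): 21/2
Maximum is 11 at (3, 1).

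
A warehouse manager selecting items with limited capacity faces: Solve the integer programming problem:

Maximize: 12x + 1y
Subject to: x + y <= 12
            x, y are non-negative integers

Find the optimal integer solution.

Objective: 12x + 1y, constraint: x + y <= 12
Coefficient of x is 12 >= coefficient of y is 1, so allocate the entire budget to x.
Optimal: x = 12, y = 0, value = 144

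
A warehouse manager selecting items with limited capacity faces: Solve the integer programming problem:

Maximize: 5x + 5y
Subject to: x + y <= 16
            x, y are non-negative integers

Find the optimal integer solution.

Objective: 5x + 5y, constraint: x + y <= 16
Coefficient of x is 5 >= coefficient of y is 5, so allocate the entire budget to x.
Optimal: x = 16, y = 0, value = 80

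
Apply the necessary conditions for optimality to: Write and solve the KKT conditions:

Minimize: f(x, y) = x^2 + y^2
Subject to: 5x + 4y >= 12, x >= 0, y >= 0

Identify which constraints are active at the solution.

KKT conditions for min x^2 + y^2 s.t. 5x + 4y >= 12, x >= 0, y >= 0:
Stationarity: 2x = mu*5 + mu_x, 2y = mu*4 + mu_y, with mu, mu_x, mu_y >= 0
Complementary slackness: mu*(5x + 4y - 12) = 0, mu_x*x = 0, mu_y*y = 0
(0, 0) is infeasible (5*0 + 4*0 < 12), so if mu = 0 stationarity would force x = mu_x/2 >= 0, y = mu_y/2 >= 0 with mu_x*x = mu_y*y = 0, i.e. x = y = 0: contradiction. Hence mu > 0 and 5x + 4y = 12 is active.
Try x > 0, y > 0 (so mu_x = mu_y = 0): x = 5*mu/2, y = 4*mu/2
Substitute: 5*(5*mu/2) + 4*(4*mu/2) = 12
  mu*41/2 = 12 => mu = 24/41
x* = 60/41 > 0, y* = 48/41 > 0, consistent with mu_x = mu_y = 0.
f is convex and the constraints are linear, so this KKT point is the global minimum.
f* = 144/41
Active constraints: 5x + 4y >= 12 (holds with equality, mu = 24/41 > 0); x >= 0 and y >= 0 are inactive (mu_x = mu_y = 0).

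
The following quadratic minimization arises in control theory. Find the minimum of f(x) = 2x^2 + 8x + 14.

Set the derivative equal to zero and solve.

f(x) = 2x^2 + 8x + 14
f'(x) = 4x + (8) = 0
x = -8/4 = -2
f(-2) = 6
Since f''(x) = 4 > 0, this is a minimum.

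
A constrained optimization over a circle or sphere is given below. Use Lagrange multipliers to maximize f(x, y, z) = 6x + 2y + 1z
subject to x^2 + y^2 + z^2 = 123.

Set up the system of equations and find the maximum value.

Lagrange conditions: 6 = 2*lambda*x, 2 = 2*lambda*y, 1 = 2*lambda*z
So x:6 = y:2 = z:1, i.e. x = 6t, y = 2t, z = 1t
Constraint: t^2*(6^2 + 2^2 + 1^2) = 123
  t^2 * 41 = 123  =>  t = sqrt(3)
Maximum = 6*6t + 2*2t + 1*1t = 41*sqrt(3) = sqrt(5043)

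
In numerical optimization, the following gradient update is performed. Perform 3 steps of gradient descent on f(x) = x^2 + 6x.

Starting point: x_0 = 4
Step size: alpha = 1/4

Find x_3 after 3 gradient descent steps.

f(x) = x^2 + 6x, f'(x) = 2x + (6)
Step 1: f'(4) = 14, x_1 = 4 - 1/4 * 14 = 1/2
Step 2: f'(1/2) = 7, x_2 = 1/2 - 1/4 * 7 = -5/4
Step 3: f'(-5/4) = 7/2, x_3 = -5/4 - 1/4 * 7/2 = -17/8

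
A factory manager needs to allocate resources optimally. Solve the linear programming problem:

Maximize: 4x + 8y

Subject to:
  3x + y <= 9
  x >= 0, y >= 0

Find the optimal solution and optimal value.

The feasible region has vertices at [(0, 0), (3, 0), (0, 9)].
Checking objective 4x + 8y at each vertex:
  (0, 0): 4*0 + 8*0 = 0
  (3, 0): 4*3 + 8*0 = 12
  (0, 9): 4*0 + 8*9 = 72
Maximum is 72 at (0, 9).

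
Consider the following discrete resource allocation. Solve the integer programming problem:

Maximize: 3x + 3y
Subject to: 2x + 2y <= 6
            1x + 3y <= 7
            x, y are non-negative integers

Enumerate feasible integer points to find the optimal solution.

Constraint 1: 2x + 2y <= 6
Constraint 2: 1x + 3y <= 7
Feasible x range (need y >= 0): 0 <= x <= min(6/2, 7/1) => x in {0, ..., 3}.
Enumerate feasible integer points row by row (the coefficient of y is 3 > 0, so for each x the largest feasible y gives the best value):
  x = 0: y <= min((6 - 2*0)/2, (7 - 1*0)/3) => y in {0, ..., 2}; best 3*0 + 3*2 = 6
  x = 1: y <= min((6 - 2*1)/2, (7 - 1*1)/3) => y in {0, ..., 2}; best 3*1 + 3*2 = 9
  x = 2: y <= min((6 - 2*2)/2, (7 - 1*2)/3) => y in {0, ..., 1}; best 3*2 + 3*1 = 9
  x = 3: y <= min((6 - 2*3)/2, (7 - 1*3)/3) => y in {0}; best 3*3 + 3*0 = 9
The maximum 3x + 3y = 9 is achieved at x = 1, y = 2.
(The same value 9 is also attained at (2, 1), (3, 0).)
Check: 2*1 + 2*2 = 6 <= 6 and 1*1 + 3*2 = 7 <= 7.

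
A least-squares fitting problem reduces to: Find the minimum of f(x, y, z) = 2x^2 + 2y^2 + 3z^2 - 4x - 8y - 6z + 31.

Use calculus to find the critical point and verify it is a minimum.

f(x,y,z) = 2x^2 + 2y^2 + 3z^2 - 4x - 8y - 6z + 31
df/dx = 4x + (-4) = 0 => x = 1
df/dy = 4y + (-8) = 0 => y = 2
df/dz = 6z + (-6) = 0 => z = 1
f(1,2,1) = 2*(1)^2 + 2*(2)^2 + 3*(1)^2 + -4*(1) + -8*(2) + -6*(1) + 31 = 18
Hessian is diagonal with entries 4, 4, 6 > 0, confirmed minimum.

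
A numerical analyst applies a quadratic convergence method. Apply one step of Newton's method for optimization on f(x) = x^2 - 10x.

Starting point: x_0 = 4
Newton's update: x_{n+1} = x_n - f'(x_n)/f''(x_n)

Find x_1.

f(x) = x^2 - 10x
f'(x) = 2x + (-10), f''(x) = 2
Newton step: x_1 = x_0 - f'(x_0)/f''(x_0)
f'(4) = -2
x_1 = 4 - -2/2 = 5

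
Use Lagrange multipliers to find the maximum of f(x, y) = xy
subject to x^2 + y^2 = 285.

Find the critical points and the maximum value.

Lagrange conditions: y = 2*lambda*x and x = 2*lambda*y
If x = 0 then y = 0, violating the constraint, so x, y != 0.
Dividing: y/x = x/y => x^2 = y^2 => y = x or y = -x
Constraint: 2x^2 = 285 => x^2 = 285/2 => x = +/-sqrt(285/2)
Critical points: (sqrt(285/2), sqrt(285/2)), (-sqrt(285/2), -sqrt(285/2)), (sqrt(285/2), -sqrt(285/2)), (-sqrt(285/2), sqrt(285/2))
  y = x:  xy = x^2 = 285/2  at (sqrt(285/2), sqrt(285/2)) and (-sqrt(285/2), -sqrt(285/2))
  y = -x: xy = -x^2 = -285/2 at (sqrt(285/2), -sqrt(285/2)) and (-sqrt(285/2), sqrt(285/2))
Maximum xy = 285/2 at (sqrt(285/2), sqrt(285/2)) and (-sqrt(285/2), -sqrt(285/2))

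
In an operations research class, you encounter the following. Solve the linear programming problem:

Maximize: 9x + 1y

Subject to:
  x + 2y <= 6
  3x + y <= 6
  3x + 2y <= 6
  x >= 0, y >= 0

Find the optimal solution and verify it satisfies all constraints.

Feasible vertices: (0, 0), (0, 3), (2, 0)
Objective 9x + 1y at each vertex:
  (0, 0): 0
  (0, 3): 3
  (2, 0): 18
Maximum is 18 at (2, 0).
Verify constraints at (x, y) = (2, 0):
  1*2 + 2*0 = 2 <= 6
  3*2 + 1*0 = 6 <= 6 (active)
  3*2 + 2*0 = 6 <= 6 (active)
  x = 2 >= 0, y = 0 >= 0. All constraints satisfied.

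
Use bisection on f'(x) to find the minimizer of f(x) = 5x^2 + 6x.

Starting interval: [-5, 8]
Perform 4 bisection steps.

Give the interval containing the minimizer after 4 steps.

Finding critical point of f(x) = 5x^2 + 6x using bisection on f'(x) = 10x + 6.
f'(x) = 0 when x = -3/5.
Starting interval: [-5, 8]
Step 1: mid = 3/2, f'(mid) = 21, new interval = [-5, 3/2]
Step 2: mid = -7/4, f'(mid) = -23/2, new interval = [-7/4, 3/2]
Step 3: mid = -1/8, f'(mid) = 19/4, new interval = [-7/4, -1/8]
Step 4: mid = -15/16, f'(mid) = -27/8, new interval = [-15/16, -1/8]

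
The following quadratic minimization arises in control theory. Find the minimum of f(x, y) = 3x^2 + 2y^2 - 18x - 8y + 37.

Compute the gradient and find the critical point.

f(x,y) = 3x^2 + 2y^2 - 18x - 8y + 37
df/dx = 6x + (-18) = 0  =>  x = 3
df/dy = 4y + (-8) = 0  =>  y = 2
f(3, 2) = 3*(3)^2 + 2*(2)^2 + -18*(3) + -8*(2) + 37 = 2
Hessian is diagonal with entries 6, 4 > 0, so this is a minimum.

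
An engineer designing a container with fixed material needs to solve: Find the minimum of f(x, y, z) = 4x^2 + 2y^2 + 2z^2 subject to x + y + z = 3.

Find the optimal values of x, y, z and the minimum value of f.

Using Lagrange multipliers on f = 4x^2 + 2y^2 + 2z^2 with constraint x + y + z = 3:
Conditions: 2*4*x = lambda, 2*2*y = lambda, 2*2*z = lambda
So x = lambda/8, y = lambda/4, z = lambda/4
Substituting into constraint: lambda * (5/8) = 3
lambda = 24/5
x = 3/5, y = 6/5, z = 6/5
Minimum value = 36/5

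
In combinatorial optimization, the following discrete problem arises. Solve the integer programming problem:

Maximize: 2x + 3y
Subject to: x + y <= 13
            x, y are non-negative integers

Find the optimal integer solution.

Objective: 2x + 3y, constraint: x + y <= 13
Coefficient of y is 3 > coefficient of x is 2, so allocate the entire budget to y.
Optimal: x = 0, y = 13, value = 39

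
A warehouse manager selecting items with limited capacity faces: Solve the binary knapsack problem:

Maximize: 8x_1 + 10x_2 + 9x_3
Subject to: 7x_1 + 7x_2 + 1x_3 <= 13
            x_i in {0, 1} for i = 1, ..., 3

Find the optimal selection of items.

Items: item 1 (v=8, w=7), item 2 (v=10, w=7), item 3 (v=9, w=1)
Capacity: 13
Checking all 8 subsets (w = total weight, v = total value):
  {}: w = 0, v = 0
  {1}: w = 7, v = 8
  {2}: w = 7, v = 10
  {3}: w = 1, v = 9
  {1, 2}: w = 14 > 13, infeasible
  {1, 3}: w = 8, v = 17
  {2, 3}: w = 8, v = 19
  {1, 2, 3}: w = 15 > 13, infeasible
Best feasible subset: items [2, 3]
Total weight: 8 <= 13, total value: 19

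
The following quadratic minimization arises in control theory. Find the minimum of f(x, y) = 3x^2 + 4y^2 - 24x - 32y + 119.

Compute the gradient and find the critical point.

f(x,y) = 3x^2 + 4y^2 - 24x - 32y + 119
df/dx = 6x + (-24) = 0  =>  x = 4
df/dy = 8y + (-32) = 0  =>  y = 4
f(4, 4) = 3*(4)^2 + 4*(4)^2 + -24*(4) + -32*(4) + 119 = 7
Hessian is diagonal with entries 6, 8 > 0, so this is a minimum.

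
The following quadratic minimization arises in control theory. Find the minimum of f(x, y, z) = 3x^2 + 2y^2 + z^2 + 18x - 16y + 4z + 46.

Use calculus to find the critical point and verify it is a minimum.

f(x,y,z) = 3x^2 + 2y^2 + z^2 + 18x - 16y + 4z + 46
df/dx = 6x + (18) = 0 => x = -3
df/dy = 4y + (-16) = 0 => y = 4
df/dz = 2z + (4) = 0 => z = -2
f(-3,4,-2) = 3*(-3)^2 + 2*(4)^2 + 1*(-2)^2 + 18*(-3) + -16*(4) + 4*(-2) + 46 = -17
Hessian is diagonal with entries 6, 4, 2 > 0, confirmed minimum.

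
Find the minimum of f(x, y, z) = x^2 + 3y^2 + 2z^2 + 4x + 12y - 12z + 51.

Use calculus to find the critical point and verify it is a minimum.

f(x,y,z) = x^2 + 3y^2 + 2z^2 + 4x + 12y - 12z + 51
df/dx = 2x + (4) = 0 => x = -2
df/dy = 6y + (12) = 0 => y = -2
df/dz = 4z + (-12) = 0 => z = 3
f(-2,-2,3) = 1*(-2)^2 + 3*(-2)^2 + 2*(3)^2 + 4*(-2) + 12*(-2) + -12*(3) + 51 = 17
Hessian is diagonal with entries 2, 6, 4 > 0, confirmed minimum.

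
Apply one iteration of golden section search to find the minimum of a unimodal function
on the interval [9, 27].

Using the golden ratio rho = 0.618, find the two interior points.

Golden section search on [9, 27].
Golden ratio rho = 0.618 (approx).
Interior points:
  x_1 = 9 + (1-0.618)*18 = 15.8760
  x_2 = 9 + 0.618*18 = 20.1240
Compare f(x_1) and f(x_2) to determine which subinterval to keep.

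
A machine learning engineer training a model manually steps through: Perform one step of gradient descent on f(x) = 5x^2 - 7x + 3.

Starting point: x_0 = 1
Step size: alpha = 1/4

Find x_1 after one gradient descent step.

f(x) = 5x^2 - 7x + 3
f'(x) = 10x - 7
f'(1) = 10*1 + (-7) = 3
x_1 = x_0 - alpha * f'(x_0) = 1 - 1/4 * 3 = 1/4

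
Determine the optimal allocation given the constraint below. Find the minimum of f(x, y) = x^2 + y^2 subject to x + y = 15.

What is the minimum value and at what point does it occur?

Substitute y = 15 - x into f(x,y) = x^2 + y^2:
g(x) = x^2 + (15 - x)^2 = 2x^2 - 30x + 225
g'(x) = 4x - 30 = 0  =>  x = 15/2
y = 15 - 15/2 = 15/2
Minimum value = (15/2)^2 + (15/2)^2 = 225/2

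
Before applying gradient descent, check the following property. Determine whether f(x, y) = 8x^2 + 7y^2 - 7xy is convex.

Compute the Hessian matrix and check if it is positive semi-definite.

f(x,y) = 8x^2 + 7y^2 - 7xy
Hessian H = [[16, -7], [-7, 14]]
trace(H) = 30, det(H) = 175
Eigenvalues: (30 +/- sqrt(200)) / 2 = 22.07, 7.929
Since both eigenvalues > 0, f is convex.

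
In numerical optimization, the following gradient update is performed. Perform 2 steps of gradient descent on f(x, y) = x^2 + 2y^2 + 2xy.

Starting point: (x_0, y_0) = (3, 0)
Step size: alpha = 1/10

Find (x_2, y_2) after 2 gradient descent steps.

f(x,y) = x^2 + 2y^2 + 2xy
grad_x = 2x + 2y, grad_y = 4y + 2x
Step 1: grad = (6, 6), (12/5, -3/5)
Step 2: grad = (18/5, 12/5), (51/25, -21/25)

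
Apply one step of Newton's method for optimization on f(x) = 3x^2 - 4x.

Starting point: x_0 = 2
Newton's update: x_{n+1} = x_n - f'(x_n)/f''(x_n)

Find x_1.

f(x) = 3x^2 - 4x
f'(x) = 6x + (-4), f''(x) = 6
Newton step: x_1 = x_0 - f'(x_0)/f''(x_0)
f'(2) = 8
x_1 = 2 - 8/6 = 2/3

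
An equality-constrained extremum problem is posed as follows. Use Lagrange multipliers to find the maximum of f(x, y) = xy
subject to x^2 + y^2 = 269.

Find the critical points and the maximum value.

Lagrange conditions: y = 2*lambda*x and x = 2*lambda*y
If x = 0 then y = 0, violating the constraint, so x, y != 0.
Dividing: y/x = x/y => x^2 = y^2 => y = x or y = -x
Constraint: 2x^2 = 269 => x^2 = 269/2 => x = +/-sqrt(269/2)
Critical points: (sqrt(269/2), sqrt(269/2)), (-sqrt(269/2), -sqrt(269/2)), (sqrt(269/2), -sqrt(269/2)), (-sqrt(269/2), sqrt(269/2))
  y = x:  xy = x^2 = 269/2  at (sqrt(269/2), sqrt(269/2)) and (-sqrt(269/2), -sqrt(269/2))
  y = -x: xy = -x^2 = -269/2 at (sqrt(269/2), -sqrt(269/2)) and (-sqrt(269/2), sqrt(269/2))
Maximum xy = 269/2 at (sqrt(269/2), sqrt(269/2)) and (-sqrt(269/2), -sqrt(269/2))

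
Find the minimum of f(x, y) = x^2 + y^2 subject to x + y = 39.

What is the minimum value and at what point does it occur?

Substitute y = 39 - x into f(x,y) = x^2 + y^2:
g(x) = x^2 + (39 - x)^2 = 2x^2 - 78x + 1521
g'(x) = 4x - 78 = 0  =>  x = 39/2
y = 39 - 39/2 = 39/2
Minimum value = (39/2)^2 + (39/2)^2 = 1521/2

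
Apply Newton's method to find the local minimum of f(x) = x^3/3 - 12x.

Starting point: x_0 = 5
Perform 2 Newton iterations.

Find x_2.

f(x) = x^3/3 - 12x
f'(x) = x^2 - 12, f''(x) = 2x
Newton update: x_{n+1} = x_n - (x_n^2 - 12)/(2*x_n)
Step 1: x_0 = 5, f'=13, f''=10, x_1 = 37/10
Step 2: x_1 = 37/10, f'=169/100, f''=37/5, x_2 = 2569/740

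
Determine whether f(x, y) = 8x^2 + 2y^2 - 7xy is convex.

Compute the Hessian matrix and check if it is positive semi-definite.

f(x,y) = 8x^2 + 2y^2 - 7xy
Hessian H = [[16, -7], [-7, 4]]
trace(H) = 20, det(H) = 15
Eigenvalues: (20 +/- sqrt(340)) / 2 = 19.22, 0.7805
Since both eigenvalues > 0, f is convex.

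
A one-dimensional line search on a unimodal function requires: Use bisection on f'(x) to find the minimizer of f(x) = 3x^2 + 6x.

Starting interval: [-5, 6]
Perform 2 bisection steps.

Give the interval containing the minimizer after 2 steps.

Finding critical point of f(x) = 3x^2 + 6x using bisection on f'(x) = 6x + 6.
f'(x) = 0 when x = -1.
Starting interval: [-5, 6]
Step 1: mid = 1/2, f'(mid) = 9, new interval = [-5, 1/2]
Step 2: mid = -9/4, f'(mid) = -15/2, new interval = [-9/4, 1/2]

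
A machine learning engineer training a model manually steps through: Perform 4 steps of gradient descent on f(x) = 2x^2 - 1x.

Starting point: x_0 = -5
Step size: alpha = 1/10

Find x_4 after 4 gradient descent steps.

f(x) = 2x^2 - 1x, f'(x) = 4x + (-1)
Step 1: f'(-5) = -21, x_1 = -5 - 1/10 * -21 = -29/10
Step 2: f'(-29/10) = -63/5, x_2 = -29/10 - 1/10 * -63/5 = -41/25
Step 3: f'(-41/25) = -189/25, x_3 = -41/25 - 1/10 * -189/25 = -221/250
Step 4: f'(-221/250) = -567/125, x_4 = -221/250 - 1/10 * -567/125 = -269/625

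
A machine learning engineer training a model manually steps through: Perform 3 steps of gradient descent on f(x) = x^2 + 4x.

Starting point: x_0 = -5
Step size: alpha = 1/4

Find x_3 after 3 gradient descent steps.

f(x) = x^2 + 4x, f'(x) = 2x + (4)
Step 1: f'(-5) = -6, x_1 = -5 - 1/4 * -6 = -7/2
Step 2: f'(-7/2) = -3, x_2 = -7/2 - 1/4 * -3 = -11/4
Step 3: f'(-11/4) = -3/2, x_3 = -11/4 - 1/4 * -3/2 = -19/8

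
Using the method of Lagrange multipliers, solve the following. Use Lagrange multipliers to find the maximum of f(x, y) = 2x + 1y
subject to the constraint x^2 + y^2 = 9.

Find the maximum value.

Set up Lagrange conditions: grad f = lambda * grad g
  2 = 2*lambda*x
  1 = 2*lambda*y
From these: x/y = 2/1, so x = 2t, y = 1t for some t.
Substitute into constraint: (2t)^2 + (1t)^2 = 9
  t^2 * 5 = 9
  t = sqrt(9/5)
Maximum = 2*x + 1*y = (2^2 + 1^2)*t = 5 * sqrt(9/5) = sqrt(45)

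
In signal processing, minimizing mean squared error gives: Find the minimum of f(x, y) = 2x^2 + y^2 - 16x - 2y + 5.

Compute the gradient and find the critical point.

f(x,y) = 2x^2 + y^2 - 16x - 2y + 5
df/dx = 4x + (-16) = 0  =>  x = 4
df/dy = 2y + (-2) = 0  =>  y = 1
f(4, 1) = 2*(4)^2 + 1*(1)^2 + -16*(4) + -2*(1) + 5 = -28
Hessian is diagonal with entries 4, 2 > 0, so this is a minimum.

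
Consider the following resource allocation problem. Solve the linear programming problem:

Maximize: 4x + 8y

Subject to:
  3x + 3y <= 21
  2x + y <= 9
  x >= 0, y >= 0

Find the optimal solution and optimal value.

Feasible vertices: (0, 0), (0, 7), (2, 5), (9/2, 0)
Objective 4x + 8y at each:
  (0, 0): 0
  (0, 7): 56
  (2, 5): 48
  (9/2, 0): 18
Maximum is 56 at (0, 7).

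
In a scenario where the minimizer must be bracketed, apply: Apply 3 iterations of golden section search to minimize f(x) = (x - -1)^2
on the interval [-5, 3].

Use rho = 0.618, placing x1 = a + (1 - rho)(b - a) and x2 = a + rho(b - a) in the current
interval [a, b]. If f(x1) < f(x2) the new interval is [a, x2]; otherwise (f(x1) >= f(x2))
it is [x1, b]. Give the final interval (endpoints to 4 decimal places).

Golden section search for min of f(x) = (x - -1)^2 on [-5, 3].
Each step: x1 = a + (1 - rho)(b - a), x2 = a + rho(b - a); if f(x1) < f(x2) keep [a, x2], otherwise keep [x1, b].
Step 1: [-5.0000, 3.0000], x1=-1.9440 (f=0.8911), x2=-0.0560 (f=0.8911); f(x1) = f(x2) (tie, not '<') => keep [-1.9440, 3.0000]
Step 2: [-1.9440, 3.0000], x1=-0.0554 (f=0.8923), x2=1.1114 (f=4.4580); f(x1) < f(x2) => keep [-1.9440, 1.1114]
Step 3: [-1.9440, 1.1114], x1=-0.7768 (f=0.0498), x2=-0.0558 (f=0.8916); f(x1) < f(x2) => keep [-1.9440, -0.0558]
Final interval: [-1.9440, -0.0558]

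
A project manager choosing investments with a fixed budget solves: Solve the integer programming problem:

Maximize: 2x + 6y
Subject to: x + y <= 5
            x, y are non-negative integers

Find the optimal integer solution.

Objective: 2x + 6y, constraint: x + y <= 5
Coefficient of y is 6 > coefficient of x is 2, so allocate the entire budget to y.
Optimal: x = 0, y = 5, value = 30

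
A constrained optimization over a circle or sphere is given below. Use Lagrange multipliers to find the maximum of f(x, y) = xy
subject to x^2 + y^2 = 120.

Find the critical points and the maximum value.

Lagrange conditions: y = 2*lambda*x and x = 2*lambda*y
If x = 0 then y = 0, violating the constraint, so x, y != 0.
Dividing: y/x = x/y => x^2 = y^2 => y = x or y = -x
Constraint: 2x^2 = 120 => x^2 = 60 => x = +/-sqrt(60)
Critical points: (sqrt(60), sqrt(60)), (-sqrt(60), -sqrt(60)), (sqrt(60), -sqrt(60)), (-sqrt(60), sqrt(60))
  y = x:  xy = x^2 = 60  at (sqrt(60), sqrt(60)) and (-sqrt(60), -sqrt(60))
  y = -x: xy = -x^2 = -60 at (sqrt(60), -sqrt(60)) and (-sqrt(60), sqrt(60))
Maximum xy = 60 at (sqrt(60), sqrt(60)) and (-sqrt(60), -sqrt(60))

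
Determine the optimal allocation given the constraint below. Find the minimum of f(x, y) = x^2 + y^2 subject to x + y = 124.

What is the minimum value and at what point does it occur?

Substitute y = 124 - x into f(x,y) = x^2 + y^2:
g(x) = x^2 + (124 - x)^2 = 2x^2 - 248x + 15376
g'(x) = 4x - 248 = 0  =>  x = 62
y = 124 - 62 = 62
Minimum value = 62^2 + 62^2 = 7688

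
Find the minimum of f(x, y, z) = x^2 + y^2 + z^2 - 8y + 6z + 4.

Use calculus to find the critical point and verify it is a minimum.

f(x,y,z) = x^2 + y^2 + z^2 - 8y + 6z + 4
df/dx = 2x + (0) = 0 => x = 0
df/dy = 2y + (-8) = 0 => y = 4
df/dz = 2z + (6) = 0 => z = -3
f(0,4,-3) = 1*(0)^2 + 1*(4)^2 + 1*(-3)^2 + -8*(4) + 6*(-3) + 4 = -21
Hessian is diagonal with entries 2, 2, 2 > 0, confirmed minimum.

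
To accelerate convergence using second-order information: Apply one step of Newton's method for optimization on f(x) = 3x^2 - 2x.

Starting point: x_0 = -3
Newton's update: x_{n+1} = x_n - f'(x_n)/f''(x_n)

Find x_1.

f(x) = 3x^2 - 2x
f'(x) = 6x + (-2), f''(x) = 6
Newton step: x_1 = x_0 - f'(x_0)/f''(x_0)
f'(-3) = -20
x_1 = -3 - -20/6 = 1/3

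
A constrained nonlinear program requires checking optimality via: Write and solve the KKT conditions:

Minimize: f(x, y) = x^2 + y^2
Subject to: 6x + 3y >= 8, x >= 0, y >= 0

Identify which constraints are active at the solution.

KKT conditions for min x^2 + y^2 s.t. 6x + 3y >= 8, x >= 0, y >= 0:
Stationarity: 2x = mu*6 + mu_x, 2y = mu*3 + mu_y, with mu, mu_x, mu_y >= 0
Complementary slackness: mu*(6x + 3y - 8) = 0, mu_x*x = 0, mu_y*y = 0
(0, 0) is infeasible (6*0 + 3*0 < 8), so if mu = 0 stationarity would force x = mu_x/2 >= 0, y = mu_y/2 >= 0 with mu_x*x = mu_y*y = 0, i.e. x = y = 0: contradiction. Hence mu > 0 and 6x + 3y = 8 is active.
Try x > 0, y > 0 (so mu_x = mu_y = 0): x = 6*mu/2, y = 3*mu/2
Substitute: 6*(6*mu/2) + 3*(3*mu/2) = 8
  mu*45/2 = 8 => mu = 16/45
x* = 16/15 > 0, y* = 8/15 > 0, consistent with mu_x = mu_y = 0.
f is convex and the constraints are linear, so this KKT point is the global minimum.
f* = 64/45
Active constraints: 6x + 3y >= 8 (holds with equality, mu = 16/45 > 0); x >= 0 and y >= 0 are inactive (mu_x = mu_y = 0).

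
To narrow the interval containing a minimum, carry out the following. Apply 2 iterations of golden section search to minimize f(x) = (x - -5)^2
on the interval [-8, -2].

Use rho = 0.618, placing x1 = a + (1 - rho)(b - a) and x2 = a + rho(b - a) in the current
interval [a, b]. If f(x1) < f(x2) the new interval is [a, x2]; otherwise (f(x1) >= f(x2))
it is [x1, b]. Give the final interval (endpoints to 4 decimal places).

Golden section search for min of f(x) = (x - -5)^2 on [-8, -2].
Each step: x1 = a + (1 - rho)(b - a), x2 = a + rho(b - a); if f(x1) < f(x2) keep [a, x2], otherwise keep [x1, b].
Step 1: [-8.0000, -2.0000], x1=-5.7080 (f=0.5013), x2=-4.2920 (f=0.5013); f(x1) = f(x2) (tie, not '<') => keep [-5.7080, -2.0000]
Step 2: [-5.7080, -2.0000], x1=-4.2915 (f=0.5019), x2=-3.4165 (f=2.5076); f(x1) < f(x2) => keep [-5.7080, -3.4165]
Final interval: [-5.7080, -3.4165]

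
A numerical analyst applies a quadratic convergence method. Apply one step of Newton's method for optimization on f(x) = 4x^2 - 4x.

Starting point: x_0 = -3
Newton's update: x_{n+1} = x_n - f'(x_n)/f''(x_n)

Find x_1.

f(x) = 4x^2 - 4x
f'(x) = 8x + (-4), f''(x) = 8
Newton step: x_1 = x_0 - f'(x_0)/f''(x_0)
f'(-3) = -28
x_1 = -3 - -28/8 = 1/2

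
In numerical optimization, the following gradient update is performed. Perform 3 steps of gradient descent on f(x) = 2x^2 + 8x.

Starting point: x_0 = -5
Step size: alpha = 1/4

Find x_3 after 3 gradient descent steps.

f(x) = 2x^2 + 8x, f'(x) = 4x + (8)
Step 1: f'(-5) = -12, x_1 = -5 - 1/4 * -12 = -2
Step 2: f'(-2) = 0, x_2 = -2 - 1/4 * 0 = -2
Step 3: f'(-2) = 0, x_3 = -2 - 1/4 * 0 = -2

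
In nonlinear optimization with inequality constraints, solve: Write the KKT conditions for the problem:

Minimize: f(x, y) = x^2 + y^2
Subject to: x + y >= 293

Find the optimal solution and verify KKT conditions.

KKT conditions for min x^2 + y^2 s.t. x + y >= 293:
Stationarity: 2x = mu, 2y = mu
So x = y = mu/2.
Complementary slackness: mu*(x + y - 293) = 0
Primal feasibility: x + y >= 293; dual feasibility: mu >= 0
If mu = 0 then x = y = 0, but 0 + 0 < 293 is infeasible, so the constraint is active.
Constraint active: x + y = 2*(mu/2) = 293 => mu = 293
x = y = 293/2, f = 85849/2
Verify: stationarity 2*(293/2) = 293 = mu; primal 293/2 + 293/2 = 293 >= 293; dual mu = 293 >= 0; complementary slackness 293*(293 - 293) = 0. All KKT conditions hold.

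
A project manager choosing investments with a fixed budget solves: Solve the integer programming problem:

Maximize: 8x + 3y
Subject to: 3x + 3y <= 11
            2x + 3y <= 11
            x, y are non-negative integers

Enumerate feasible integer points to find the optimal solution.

Constraint 1: 3x + 3y <= 11
Constraint 2: 2x + 3y <= 11
Feasible x range (need y >= 0): 0 <= x <= min(11/3, 11/2) => x in {0, ..., 3}.
Enumerate feasible integer points row by row (the coefficient of y is 3 > 0, so for each x the largest feasible y gives the best value):
  x = 0: y <= min((11 - 3*0)/3, (11 - 2*0)/3) => y in {0, ..., 3}; best 8*0 + 3*3 = 9
  x = 1: y <= min((11 - 3*1)/3, (11 - 2*1)/3) => y in {0, ..., 2}; best 8*1 + 3*2 = 14
  x = 2: y <= min((11 - 3*2)/3, (11 - 2*2)/3) => y in {0, ..., 1}; best 8*2 + 3*1 = 19
  x = 3: y <= min((11 - 3*3)/3, (11 - 2*3)/3) => y in {0}; best 8*3 + 3*0 = 24
The maximum 8x + 3y = 24 is achieved at x = 3, y = 0.
Check: 3*3 + 3*0 = 9 <= 11 and 2*3 + 3*0 = 6 <= 11.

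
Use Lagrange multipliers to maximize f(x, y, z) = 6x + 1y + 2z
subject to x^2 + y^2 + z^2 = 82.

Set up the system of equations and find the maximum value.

Lagrange conditions: 6 = 2*lambda*x, 1 = 2*lambda*y, 2 = 2*lambda*z
So x:6 = y:1 = z:2, i.e. x = 6t, y = 1t, z = 2t
Constraint: t^2*(6^2 + 1^2 + 2^2) = 82
  t^2 * 41 = 82  =>  t = sqrt(2)
Maximum = 6*6t + 1*1t + 2*2t = 41*sqrt(2) = sqrt(3362)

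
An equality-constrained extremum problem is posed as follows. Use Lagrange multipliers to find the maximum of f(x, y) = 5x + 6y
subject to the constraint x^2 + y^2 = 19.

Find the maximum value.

Set up Lagrange conditions: grad f = lambda * grad g
  5 = 2*lambda*x
  6 = 2*lambda*y
From these: x/y = 5/6, so x = 5t, y = 6t for some t.
Substitute into constraint: (5t)^2 + (6t)^2 = 19
  t^2 * 61 = 19
  t = sqrt(19/61)
Maximum = 5*x + 6*y = (5^2 + 6^2)*t = 61 * sqrt(19/61) = sqrt(1159)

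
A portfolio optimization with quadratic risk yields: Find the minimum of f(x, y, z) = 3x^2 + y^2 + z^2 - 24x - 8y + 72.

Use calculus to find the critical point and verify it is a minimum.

f(x,y,z) = 3x^2 + y^2 + z^2 - 24x - 8y + 72
df/dx = 6x + (-24) = 0 => x = 4
df/dy = 2y + (-8) = 0 => y = 4
df/dz = 2z + (0) = 0 => z = 0
f(4,4,0) = 3*(4)^2 + 1*(4)^2 + 1*(0)^2 + -24*(4) + -8*(4) + 72 = 8
Hessian is diagonal with entries 6, 2, 2 > 0, confirmed minimum.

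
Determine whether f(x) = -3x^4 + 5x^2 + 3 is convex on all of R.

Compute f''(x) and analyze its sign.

f(x) = -3x^4 + 5x^2 + 3
f'(x) = -12x^3 + 10x
f''(x) = -36x^2 + 10
f''(x) = -36x^2 + 10 -> -inf as |x| -> inf
Therefore, f is not globally convex on R.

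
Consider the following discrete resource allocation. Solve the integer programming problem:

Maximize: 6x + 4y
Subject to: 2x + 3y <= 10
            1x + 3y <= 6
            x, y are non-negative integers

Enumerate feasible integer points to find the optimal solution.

Constraint 1: 2x + 3y <= 10
Constraint 2: 1x + 3y <= 6
Feasible x range (need y >= 0): 0 <= x <= min(10/2, 6/1) => x in {0, ..., 5}.
Enumerate feasible integer points row by row (the coefficient of y is 4 > 0, so for each x the largest feasible y gives the best value):
  x = 0: y <= min((10 - 2*0)/3, (6 - 1*0)/3) => y in {0, ..., 2}; best 6*0 + 4*2 = 8
  x = 1: y <= min((10 - 2*1)/3, (6 - 1*1)/3) => y in {0, ..., 1}; best 6*1 + 4*1 = 10
  x = 2: y <= min((10 - 2*2)/3, (6 - 1*2)/3) => y in {0, ..., 1}; best 6*2 + 4*1 = 16
  x = 3: y <= min((10 - 2*3)/3, (6 - 1*3)/3) => y in {0, ..., 1}; best 6*3 + 4*1 = 22
  x = 4: y <= min((10 - 2*4)/3, (6 - 1*4)/3) => y in {0}; best 6*4 + 4*0 = 24
  x = 5: y <= min((10 - 2*5)/3, (6 - 1*5)/3) => y in {0}; best 6*5 + 4*0 = 30
The maximum 6x + 4y = 30 is achieved at x = 5, y = 0.
Check: 2*5 + 3*0 = 10 <= 10 and 1*5 + 3*0 = 5 <= 6.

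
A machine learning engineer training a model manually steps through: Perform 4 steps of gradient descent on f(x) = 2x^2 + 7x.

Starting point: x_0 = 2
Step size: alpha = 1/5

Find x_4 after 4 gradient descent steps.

f(x) = 2x^2 + 7x, f'(x) = 4x + (7)
Step 1: f'(2) = 15, x_1 = 2 - 1/5 * 15 = -1
Step 2: f'(-1) = 3, x_2 = -1 - 1/5 * 3 = -8/5
Step 3: f'(-8/5) = 3/5, x_3 = -8/5 - 1/5 * 3/5 = -43/25
Step 4: f'(-43/25) = 3/25, x_4 = -43/25 - 1/5 * 3/25 = -218/125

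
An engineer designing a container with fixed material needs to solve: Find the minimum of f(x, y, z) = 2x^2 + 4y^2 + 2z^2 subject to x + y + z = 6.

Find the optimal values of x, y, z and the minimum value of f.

Using Lagrange multipliers on f = 2x^2 + 4y^2 + 2z^2 with constraint x + y + z = 6:
Conditions: 2*2*x = lambda, 2*4*y = lambda, 2*2*z = lambda
So x = lambda/4, y = lambda/8, z = lambda/4
Substituting into constraint: lambda * (5/8) = 6
lambda = 48/5
x = 12/5, y = 6/5, z = 12/5
Minimum value = 144/5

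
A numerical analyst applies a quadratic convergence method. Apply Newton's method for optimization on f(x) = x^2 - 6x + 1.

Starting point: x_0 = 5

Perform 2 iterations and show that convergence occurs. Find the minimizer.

f(x) = x^2 - 6x + 1, f'(x) = 2x + (-6), f''(x) = 2
Step 1: f'(5) = 4, x_1 = 5 - 4/2 = 3
Step 2: f'(3) = 0, x_2 = 3 (converged)
Newton's method converges in 1 step for quadratics.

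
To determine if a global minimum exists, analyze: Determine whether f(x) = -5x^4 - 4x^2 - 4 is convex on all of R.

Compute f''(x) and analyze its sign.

f(x) = -5x^4 - 4x^2 - 4
f'(x) = -20x^3 + -8x
f''(x) = -60x^2 + -8
f''(x) = -60x^2 + -8 <= -8 < 0 for all x
Therefore, f is concave on R.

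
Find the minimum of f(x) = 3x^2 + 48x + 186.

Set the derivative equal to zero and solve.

f(x) = 3x^2 + 48x + 186
f'(x) = 6x + (48) = 0
x = -48/6 = -8
f(-8) = -6
Since f''(x) = 6 > 0, this is a minimum.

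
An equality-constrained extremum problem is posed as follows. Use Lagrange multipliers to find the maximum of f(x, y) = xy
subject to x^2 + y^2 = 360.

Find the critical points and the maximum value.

Lagrange conditions: y = 2*lambda*x and x = 2*lambda*y
If x = 0 then y = 0, violating the constraint, so x, y != 0.
Dividing: y/x = x/y => x^2 = y^2 => y = x or y = -x
Constraint: 2x^2 = 360 => x^2 = 180 => x = +/-sqrt(180)
Critical points: (sqrt(180), sqrt(180)), (-sqrt(180), -sqrt(180)), (sqrt(180), -sqrt(180)), (-sqrt(180), sqrt(180))
  y = x:  xy = x^2 = 180  at (sqrt(180), sqrt(180)) and (-sqrt(180), -sqrt(180))
  y = -x: xy = -x^2 = -180 at (sqrt(180), -sqrt(180)) and (-sqrt(180), sqrt(180))
Maximum xy = 180 at (sqrt(180), sqrt(180)) and (-sqrt(180), -sqrt(180))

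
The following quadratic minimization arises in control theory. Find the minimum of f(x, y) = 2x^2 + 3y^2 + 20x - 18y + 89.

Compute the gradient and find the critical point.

f(x,y) = 2x^2 + 3y^2 + 20x - 18y + 89
df/dx = 4x + (20) = 0  =>  x = -5
df/dy = 6y + (-18) = 0  =>  y = 3
f(-5, 3) = 2*(-5)^2 + 3*(3)^2 + 20*(-5) + -18*(3) + 89 = 12
Hessian is diagonal with entries 4, 6 > 0, so this is a minimum.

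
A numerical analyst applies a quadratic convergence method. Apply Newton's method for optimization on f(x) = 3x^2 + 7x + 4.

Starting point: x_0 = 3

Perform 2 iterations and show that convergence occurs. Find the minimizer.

f(x) = 3x^2 + 7x + 4, f'(x) = 6x + (7), f''(x) = 6
Step 1: f'(3) = 25, x_1 = 3 - 25/6 = -7/6
Step 2: f'(-7/6) = 0, x_2 = -7/6 (converged)
Newton's method converges in 1 step for quadratics.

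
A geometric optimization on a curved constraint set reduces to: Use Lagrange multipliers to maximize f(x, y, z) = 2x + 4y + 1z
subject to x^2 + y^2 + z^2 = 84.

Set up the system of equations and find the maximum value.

Lagrange conditions: 2 = 2*lambda*x, 4 = 2*lambda*y, 1 = 2*lambda*z
So x:2 = y:4 = z:1, i.e. x = 2t, y = 4t, z = 1t
Constraint: t^2*(2^2 + 4^2 + 1^2) = 84
  t^2 * 21 = 84  =>  t = sqrt(4)
Maximum = 2*2t + 4*4t + 1*1t = 21*sqrt(4) = 42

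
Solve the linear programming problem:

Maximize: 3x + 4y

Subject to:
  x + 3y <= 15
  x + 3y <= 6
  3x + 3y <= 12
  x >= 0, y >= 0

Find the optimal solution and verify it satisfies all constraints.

Feasible vertices: (0, 0), (0, 2), (3, 1), (4, 0)
Objective 3x + 4y at each vertex:
  (0, 0): 0
  (0, 2): 8
  (3, 1): 13
  (4, 0): 12
Maximum is 13 at (3, 1).
Verify constraints at (x, y) = (3, 1):
  1*3 + 3*1 = 6 <= 15
  1*3 + 3*1 = 6 <= 6 (active)
  3*3 + 3*1 = 12 <= 12 (active)
  x = 3 >= 0, y = 1 >= 0. All constraints satisfied.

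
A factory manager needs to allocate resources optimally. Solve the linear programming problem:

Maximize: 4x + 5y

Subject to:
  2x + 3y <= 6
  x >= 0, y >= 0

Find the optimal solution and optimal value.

The feasible region has vertices at [(0, 0), (3, 0), (0, 2)].
Checking objective 4x + 5y at each vertex:
  (0, 0): 4*0 + 5*0 = 0
  (3, 0): 4*3 + 5*0 = 12
  (0, 2): 4*0 + 5*2 = 10
Maximum is 12 at (3, 0).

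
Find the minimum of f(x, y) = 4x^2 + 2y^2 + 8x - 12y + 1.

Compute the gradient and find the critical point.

f(x,y) = 4x^2 + 2y^2 + 8x - 12y + 1
df/dx = 8x + (8) = 0  =>  x = -1
df/dy = 4y + (-12) = 0  =>  y = 3
f(-1, 3) = 4*(-1)^2 + 2*(3)^2 + 8*(-1) + -12*(3) + 1 = -21
Hessian is diagonal with entries 8, 4 > 0, so this is a minimum.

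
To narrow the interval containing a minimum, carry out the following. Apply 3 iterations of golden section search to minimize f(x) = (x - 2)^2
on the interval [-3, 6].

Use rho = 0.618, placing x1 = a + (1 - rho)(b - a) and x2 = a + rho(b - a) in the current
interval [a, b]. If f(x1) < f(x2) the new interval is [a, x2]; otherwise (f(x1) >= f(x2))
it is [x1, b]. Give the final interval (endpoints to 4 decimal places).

Golden section search for min of f(x) = (x - 2)^2 on [-3, 6].
Each step: x1 = a + (1 - rho)(b - a), x2 = a + rho(b - a); if f(x1) < f(x2) keep [a, x2], otherwise keep [x1, b].
Step 1: [-3.0000, 6.0000], x1=0.4380 (f=2.4398), x2=2.5620 (f=0.3158); f(x1) > f(x2) => keep [0.4380, 6.0000]
Step 2: [0.4380, 6.0000], x1=2.5627 (f=0.3166), x2=3.8753 (f=3.5168); f(x1) < f(x2) => keep [0.4380, 3.8753]
Step 3: [0.4380, 3.8753], x1=1.7511 (f=0.0620), x2=2.5623 (f=0.3161); f(x1) < f(x2) => keep [0.4380, 2.5623]
Final interval: [0.4380, 2.5623]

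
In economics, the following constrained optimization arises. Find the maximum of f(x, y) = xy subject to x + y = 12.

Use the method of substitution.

Substitute y = 12 - x into f(x,y) = xy:
g(x) = x(12 - x) = 12x - x^2
g'(x) = 12 - 2x = 0  =>  x = 6
y = 12 - 6 = 6
Maximum value = 6 * 6 = 36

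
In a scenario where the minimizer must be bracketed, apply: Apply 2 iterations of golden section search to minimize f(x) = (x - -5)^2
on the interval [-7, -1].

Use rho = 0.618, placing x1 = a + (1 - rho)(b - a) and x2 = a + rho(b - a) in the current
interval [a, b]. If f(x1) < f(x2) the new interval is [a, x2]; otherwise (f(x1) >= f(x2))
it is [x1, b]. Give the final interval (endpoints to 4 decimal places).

Golden section search for min of f(x) = (x - -5)^2 on [-7, -1].
Each step: x1 = a + (1 - rho)(b - a), x2 = a + rho(b - a); if f(x1) < f(x2) keep [a, x2], otherwise keep [x1, b].
Step 1: [-7.0000, -1.0000], x1=-4.7080 (f=0.0853), x2=-3.2920 (f=2.9173); f(x1) < f(x2) => keep [-7.0000, -3.2920]
Step 2: [-7.0000, -3.2920], x1=-5.5835 (f=0.3405), x2=-4.7085 (f=0.0850); f(x1) > f(x2) => keep [-5.5835, -3.2920]
Final interval: [-5.5835, -3.2920]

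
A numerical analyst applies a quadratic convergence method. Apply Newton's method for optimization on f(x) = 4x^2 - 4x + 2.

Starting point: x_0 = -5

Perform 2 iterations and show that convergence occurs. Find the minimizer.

f(x) = 4x^2 - 4x + 2, f'(x) = 8x + (-4), f''(x) = 8
Step 1: f'(-5) = -44, x_1 = -5 - -44/8 = 1/2
Step 2: f'(1/2) = 0, x_2 = 1/2 (converged)
Newton's method converges in 1 step for quadratics.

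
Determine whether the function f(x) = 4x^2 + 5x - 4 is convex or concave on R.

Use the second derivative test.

f(x) = 4x^2 + 5x - 4
f'(x) = 8x + 5
f''(x) = 8
Since f''(x) = 8 > 0 for all x, f is convex on R.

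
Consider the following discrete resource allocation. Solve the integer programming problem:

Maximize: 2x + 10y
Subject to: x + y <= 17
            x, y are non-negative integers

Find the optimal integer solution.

Objective: 2x + 10y, constraint: x + y <= 17
Coefficient of y is 10 > coefficient of x is 2, so allocate the entire budget to y.
Optimal: x = 0, y = 17, value = 170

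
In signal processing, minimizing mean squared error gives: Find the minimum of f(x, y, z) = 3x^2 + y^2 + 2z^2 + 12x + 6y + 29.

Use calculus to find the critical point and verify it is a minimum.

f(x,y,z) = 3x^2 + y^2 + 2z^2 + 12x + 6y + 29
df/dx = 6x + (12) = 0 => x = -2
df/dy = 2y + (6) = 0 => y = -3
df/dz = 4z + (0) = 0 => z = 0
f(-2,-3,0) = 3*(-2)^2 + 1*(-3)^2 + 2*(0)^2 + 12*(-2) + 6*(-3) + 29 = 8
Hessian is diagonal with entries 6, 2, 4 > 0, confirmed minimum.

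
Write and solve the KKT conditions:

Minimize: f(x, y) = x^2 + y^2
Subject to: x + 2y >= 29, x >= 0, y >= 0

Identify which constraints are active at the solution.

KKT conditions for min x^2 + y^2 s.t. 1x + 2y >= 29, x >= 0, y >= 0:
Stationarity: 2x = mu*1 + mu_x, 2y = mu*2 + mu_y, with mu, mu_x, mu_y >= 0
Complementary slackness: mu*(x + 2y - 29) = 0, mu_x*x = 0, mu_y*y = 0
(0, 0) is infeasible (1*0 + 2*0 < 29), so if mu = 0 stationarity would force x = mu_x/2 >= 0, y = mu_y/2 >= 0 with mu_x*x = mu_y*y = 0, i.e. x = y = 0: contradiction. Hence mu > 0 and x + 2y = 29 is active.
Try x > 0, y > 0 (so mu_x = mu_y = 0): x = 1*mu/2, y = 2*mu/2
Substitute: 1*(1*mu/2) + 2*(2*mu/2) = 29
  mu*5/2 = 29 => mu = 58/5
x* = 29/5 > 0, y* = 58/5 > 0, consistent with mu_x = mu_y = 0.
f is convex and the constraints are linear, so this KKT point is the global minimum.
f* = 841/5
Active constraints: x + 2y >= 29 (holds with equality, mu = 58/5 > 0); x >= 0 and y >= 0 are inactive (mu_x = mu_y = 0).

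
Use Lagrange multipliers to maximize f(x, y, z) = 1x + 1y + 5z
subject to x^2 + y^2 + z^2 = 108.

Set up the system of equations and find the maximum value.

Lagrange conditions: 1 = 2*lambda*x, 1 = 2*lambda*y, 5 = 2*lambda*z
So x:1 = y:1 = z:5, i.e. x = 1t, y = 1t, z = 5t
Constraint: t^2*(1^2 + 1^2 + 5^2) = 108
  t^2 * 27 = 108  =>  t = sqrt(4)
Maximum = 1*1t + 1*1t + 5*5t = 27*sqrt(4) = 54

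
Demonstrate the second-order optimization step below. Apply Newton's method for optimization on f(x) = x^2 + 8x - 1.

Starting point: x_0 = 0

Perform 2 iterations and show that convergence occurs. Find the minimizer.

f(x) = x^2 + 8x - 1, f'(x) = 2x + (8), f''(x) = 2
Step 1: f'(0) = 8, x_1 = 0 - 8/2 = -4
Step 2: f'(-4) = 0, x_2 = -4 (converged)
Newton's method converges in 1 step for quadratics.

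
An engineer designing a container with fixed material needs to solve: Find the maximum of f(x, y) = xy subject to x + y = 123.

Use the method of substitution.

Substitute y = 123 - x into f(x,y) = xy:
g(x) = x(123 - x) = 123x - x^2
g'(x) = 123 - 2x = 0  =>  x = 123/2
y = 123 - 123/2 = 123/2
Maximum value = (123/2) * (123/2) = 15129/4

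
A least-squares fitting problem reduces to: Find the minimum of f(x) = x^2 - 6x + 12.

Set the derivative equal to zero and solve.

f(x) = x^2 - 6x + 12
f'(x) = 2x + (-6) = 0
x = 6/2 = 3
f(3) = 3
Since f''(x) = 2 > 0, this is a minimum.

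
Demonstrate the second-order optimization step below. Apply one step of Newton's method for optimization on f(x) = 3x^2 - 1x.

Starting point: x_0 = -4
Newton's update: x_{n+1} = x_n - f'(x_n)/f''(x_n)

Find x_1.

f(x) = 3x^2 - 1x
f'(x) = 6x + (-1), f''(x) = 6
Newton step: x_1 = x_0 - f'(x_0)/f''(x_0)
f'(-4) = -25
x_1 = -4 - -25/6 = 1/6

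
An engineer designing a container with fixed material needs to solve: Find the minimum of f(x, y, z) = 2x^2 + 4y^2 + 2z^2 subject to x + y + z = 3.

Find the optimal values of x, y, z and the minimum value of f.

Using Lagrange multipliers on f = 2x^2 + 4y^2 + 2z^2 with constraint x + y + z = 3:
Conditions: 2*2*x = lambda, 2*4*y = lambda, 2*2*z = lambda
So x = lambda/4, y = lambda/8, z = lambda/4
Substituting into constraint: lambda * (5/8) = 3
lambda = 24/5
x = 6/5, y = 3/5, z = 6/5
Minimum value = 36/5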